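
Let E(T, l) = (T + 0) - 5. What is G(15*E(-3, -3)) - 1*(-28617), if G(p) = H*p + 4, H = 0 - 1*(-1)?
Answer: 28501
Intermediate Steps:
E(T, l) = -5 + T (E(T, l) = T - 5 = -5 + T)
H = 1 (H = 0 + 1 = 1)
G(p) = 4 + p (G(p) = 1*p + 4 = p + 4 = 4 + p)
G(15*E(-3, -3)) - 1*(-28617) = (4 + 15*(-5 - 3)) - 1*(-28617) = (4 + 15*(-8)) + 28617 = (4 - 120) + 28617 = -116 + 28617 = 28501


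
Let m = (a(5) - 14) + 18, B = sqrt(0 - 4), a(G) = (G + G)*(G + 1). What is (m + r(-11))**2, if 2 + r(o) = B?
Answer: 3840 + 248*I ≈ 3840.0 + 248.0*I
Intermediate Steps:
a(G) = 2*G*(1 + G) (a(G) = (2*G)*(1 + G) = 2*G*(1 + G))
B = 2*I (B = sqrt(-4) = 2*I ≈ 2.0*I)
r(o) = -2 + 2*I
m = 64 (m = (2*5*(1 + 5) - 14) + 18 = (2*5*6 - 14) + 18 = (60 - 14) + 18 = 46 + 18 = 64)
(m + r(-11))**2 = (64 + (-2 + 2*I))**2 = (62 + 2*I)**2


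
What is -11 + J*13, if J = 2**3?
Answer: 93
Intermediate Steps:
J = 8
-11 + J*13 = -11 + 8*13 = -11 + 104 = 93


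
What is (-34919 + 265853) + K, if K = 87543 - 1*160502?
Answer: 157975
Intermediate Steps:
K = -72959 (K = 87543 - 160502 = -72959)
(-34919 + 265853) + K = (-34919 + 265853) - 72959 = 230934 - 72959 = 157975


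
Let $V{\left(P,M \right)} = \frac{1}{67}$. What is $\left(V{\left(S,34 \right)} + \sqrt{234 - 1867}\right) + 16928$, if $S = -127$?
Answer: $\frac{1134177}{67} + i \sqrt{1633} \approx 16928.0 + 40.41 i$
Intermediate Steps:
$V{\left(P,M \right)} = \frac{1}{67}$
$\left(V{\left(S,34 \right)} + \sqrt{234 - 1867}\right) + 16928 = \left(\frac{1}{67} + \sqrt{234 - 1867}\right) + 16928 = \left(\frac{1}{67} + \sqrt{-1633}\right) + 16928 = \left(\frac{1}{67} + i \sqrt{1633}\right) + 16928 = \frac{1134177}{67} + i \sqrt{1633}$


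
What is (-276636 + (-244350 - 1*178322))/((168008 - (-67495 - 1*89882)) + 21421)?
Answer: -349654/173403 ≈ -2.0164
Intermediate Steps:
(-276636 + (-244350 - 1*178322))/((168008 - (-67495 - 1*89882)) + 21421) = (-276636 + (-244350 - 178322))/((168008 - (-67495 - 89882)) + 21421) = (-276636 - 422672)/((168008 - 1*(-157377)) + 21421) = -699308/((168008 + 157377) + 21421) = -699308/(325385 + 21421) = -699308/346806 = -699308*1/346806 = -349654/173403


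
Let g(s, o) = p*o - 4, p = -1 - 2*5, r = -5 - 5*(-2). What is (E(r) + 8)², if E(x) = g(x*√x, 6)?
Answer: 3844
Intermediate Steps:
r = 5 (r = -5 + 10 = 5)
p = -11 (p = -1 - 10 = -11)
g(s, o) = -4 - 11*o (g(s, o) = -11*o - 4 = -4 - 11*o)
E(x) = -70 (E(x) = -4 - 11*6 = -4 - 66 = -70)
(E(r) + 8)² = (-70 + 8)² = (-62)² = 3844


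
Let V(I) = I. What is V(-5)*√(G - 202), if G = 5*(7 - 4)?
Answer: -5*I*√187 ≈ -68.374*I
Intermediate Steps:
G = 15 (G = 5*3 = 15)
V(-5)*√(G - 202) = -5*√(15 - 202) = -5*I*√187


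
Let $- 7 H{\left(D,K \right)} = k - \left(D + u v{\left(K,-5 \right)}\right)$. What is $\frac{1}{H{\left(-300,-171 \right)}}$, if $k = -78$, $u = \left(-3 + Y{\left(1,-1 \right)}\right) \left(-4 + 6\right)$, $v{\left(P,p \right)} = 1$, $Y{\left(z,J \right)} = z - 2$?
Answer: $- \frac{7}{230} \approx -0.030435$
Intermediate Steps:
$Y{\left(z,J \right)} = -2 + z$ ($Y{\left(z,J \right)} = z - 2 = -2 + z$)
$u = -8$ ($u = \left(-3 + \left(-2 + 1\right)\right) \left(-4 + 6\right) = \left(-3 - 1\right) 2 = \left(-4\right) 2 = -8$)
$H{\left(D,K \right)} = 10 + \frac{D}{7}$ ($H{\left(D,K \right)} = - \frac{-78 - \left(D - 8\right)}{7} = - \frac{-78 - \left(-8 + D\right)}{7} = - \frac{-70 - D}{7} = 10 + \frac{D}{7}$)
$\frac{1}{H{\left(-300,-171 \right)}} = \frac{1}{10 + \frac{1}{7} \left(-300\right)} = \frac{1}{10 - \frac{300}{7}} = \frac{1}{- \frac{230}{7}} = - \frac{7}{230}$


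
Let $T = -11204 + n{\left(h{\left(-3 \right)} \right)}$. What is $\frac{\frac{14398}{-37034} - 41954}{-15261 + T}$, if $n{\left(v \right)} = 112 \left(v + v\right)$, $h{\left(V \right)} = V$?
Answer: $\frac{776869417}{502495829} \approx 1.546$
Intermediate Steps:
$n{\left(v \right)} = 224 v$ ($n{\left(v \right)} = 112 \cdot 2 v = 224 v$)
$T = -11876$ ($T = -11204 + 224 \left(-3\right) = -11204 - 672 = -11876$)
$\frac{\frac{14398}{-37034} - 41954}{-15261 + T} = \frac{\frac{14398}{-37034} - 41954}{-15261 - 11876} = \frac{14398 \left(- \frac{1}{37034}\right) - 41954}{-27137} = \left(- \frac{7199}{18517} - 41954\right) \left(- \frac{1}{27137}\right) = \left(- \frac{776869417}{18517}\right) \left(- \frac{1}{27137}\right) = \frac{776869417}{502495829}$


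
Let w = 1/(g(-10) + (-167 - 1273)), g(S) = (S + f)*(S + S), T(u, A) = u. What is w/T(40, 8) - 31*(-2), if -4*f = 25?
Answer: 2765199/44600 ≈ 62.000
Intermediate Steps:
f = -25/4 (f = -¼*25 = -25/4 ≈ -6.2500)
g(S) = 2*S*(-25/4 + S) (g(S) = (S - 25/4)*(S + S) = (-25/4 + S)*(2*S) = 2*S*(-25/4 + S))
w = -1/1115 (w = 1/((½)*(-10)*(-25 + 4*(-10)) + (-167 - 1273)) = 1/((½)*(-10)*(-25 - 40) - 1440) = 1/((½)*(-10)*(-65) - 1440) = 1/(325 - 1440) = 1/(-1115) = -1/1115 ≈ -0.00089686)
w/T(40, 8) - 31*(-2) = -1/1115/40 - 31*(-2) = -1/1115*1/40 + 62 = -1/44600 + 62 = 2765199/44600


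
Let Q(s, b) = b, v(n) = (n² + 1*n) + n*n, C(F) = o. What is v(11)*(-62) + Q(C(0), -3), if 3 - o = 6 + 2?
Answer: -15689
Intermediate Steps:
o = -5 (o = 3 - (6 + 2) = 3 - 1*8 = 3 - 8 = -5)
C(F) = -5
v(n) = n + 2*n² (v(n) = (n² + n) + n² = (n + n²) + n² = n + 2*n²)
v(11)*(-62) + Q(C(0), -3) = (11*(1 + 2*11))*(-62) - 3 = (11*(1 + 22))*(-62) - 3 = (11*23)*(-62) - 3 = 253*(-62) - 3 = -15686 - 3 = -15689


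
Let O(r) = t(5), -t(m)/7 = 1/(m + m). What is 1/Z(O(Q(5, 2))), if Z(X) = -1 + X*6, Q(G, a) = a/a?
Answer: -5/26 ≈ -0.19231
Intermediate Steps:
Q(G, a) = 1
t(m) = -7/(2*m) (t(m) = -7/(m + m) = -7*1/(2*m) = -7/(2*m))
O(r) = -7/10 (O(r) = -7/2/5 = -7/2*⅕ = -7/10)
Z(X) = -1 + 6*X
1/Z(O(Q(5, 2))) = 1/(-1 + 6*(-7/10)) = 1/(-1 - 21/5) = 1/(-26/5) = -5/26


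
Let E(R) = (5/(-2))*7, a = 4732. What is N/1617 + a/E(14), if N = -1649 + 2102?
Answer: -727973/2695 ≈ -270.12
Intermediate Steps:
E(R) = -35/2 (E(R) = (5*(-½))*7 = -5/2*7 = -35/2)
N = 453
N/1617 + a/E(14) = 453/1617 + 4732/(-35/2) = 453*(1/1617) + 4732*(-2/35) = 151/539 - 1352/5 = -727973/2695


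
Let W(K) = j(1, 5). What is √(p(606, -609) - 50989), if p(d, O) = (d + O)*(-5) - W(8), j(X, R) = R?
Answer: I*√50979 ≈ 225.79*I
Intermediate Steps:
W(K) = 5
p(d, O) = -5 - 5*O - 5*d (p(d, O) = (d + O)*(-5) - 1*5 = (O + d)*(-5) - 5 = (-5*O - 5*d) - 5 = -5 - 5*O - 5*d)
√(p(606, -609) - 50989) = √((-5 - 5*(-609) - 5*606) - 50989) = √((-5 + 3045 - 3030) - 50989) = √(10 - 50989) = √(-50979) = I*√50979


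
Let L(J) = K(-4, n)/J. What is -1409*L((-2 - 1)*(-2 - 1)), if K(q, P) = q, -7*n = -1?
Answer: 5636/9 ≈ 626.22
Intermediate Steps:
n = 1/7 (n = -1/7*(-1) = 1/7 ≈ 0.14286)
L(J) = -4/J
-1409*L((-2 - 1)*(-2 - 1)) = -(-5636)/((-2 - 1)*(-2 - 1)) = -(-5636)/((-3*(-3))) = -(-5636)/9 = -1409*(-4/9) = 5636/9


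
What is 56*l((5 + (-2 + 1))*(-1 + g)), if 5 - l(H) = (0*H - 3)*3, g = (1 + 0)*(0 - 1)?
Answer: 784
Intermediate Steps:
g = -1 (g = 1*(-1) = -1)
l(H) = 14 (l(H) = 5 - (0*H - 3)*3 = 5 - (0 - 3)*3 = 5 - (-3)*3 = 5 - 1*(-9) = 5 + 9 = 14)
56*l((5 + (-2 + 1))*(-1 + g)) = 56*14 = 784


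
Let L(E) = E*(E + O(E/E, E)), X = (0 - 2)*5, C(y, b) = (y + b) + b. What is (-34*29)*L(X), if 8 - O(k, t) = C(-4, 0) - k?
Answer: 29580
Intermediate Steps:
C(y, b) = y + 2*b (C(y, b) = (b + y) + b = y + 2*b)
O(k, t) = 12 + k (O(k, t) = 8 - ((-4 + 2*0) - k) = 8 - ((-4 + 0) - k) = 8 - (-4 - k) = 8 + (4 + k) = 12 + k)
X = -10 (X = -2*5 = -10)
L(E) = E*(13 + E) (L(E) = E*(E + (12 + E/E)) = E*(E + (12 + 1)) = E*(E + 13) = E*(13 + E))
(-34*29)*L(X) = (-34*29)*(-10*(13 - 10)) = -(-9860)*3 = -986*(-30) = 29580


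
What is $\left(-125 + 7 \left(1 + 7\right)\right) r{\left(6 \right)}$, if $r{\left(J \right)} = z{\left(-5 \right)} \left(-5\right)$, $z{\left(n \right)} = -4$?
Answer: $-1380$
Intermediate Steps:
$r{\left(J \right)} = 20$ ($r{\left(J \right)} = \left(-4\right) \left(-5\right) = 20$)
$\left(-125 + 7 \left(1 + 7\right)\right) r{\left(6 \right)} = \left(-125 + 7 \left(1 + 7\right)\right) 20 = \left(-125 + 7 \cdot 8\right) 20 = \left(-125 + 56\right) 20 = \left(-69\right) 20 = -1380$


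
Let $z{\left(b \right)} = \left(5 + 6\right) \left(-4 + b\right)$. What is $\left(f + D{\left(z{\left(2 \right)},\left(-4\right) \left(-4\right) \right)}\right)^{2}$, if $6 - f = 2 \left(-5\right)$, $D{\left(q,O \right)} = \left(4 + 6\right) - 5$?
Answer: $441$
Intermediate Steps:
$z{\left(b \right)} = -44 + 11 b$ ($z{\left(b \right)} = 11 \left(-4 + b\right) = -44 + 11 b$)
$D{\left(q,O \right)} = 5$ ($D{\left(q,O \right)} = 10 - 5 = 5$)
$f = 16$ ($f = 6 - 2 \left(-5\right) = 6 - -10 = 6 + 10 = 16$)
$\left(f + D{\left(z{\left(2 \right)},\left(-4\right) \left(-4\right) \right)}\right)^{2} = \left(16 + 5\right)^{2} = 21^{2} = 441$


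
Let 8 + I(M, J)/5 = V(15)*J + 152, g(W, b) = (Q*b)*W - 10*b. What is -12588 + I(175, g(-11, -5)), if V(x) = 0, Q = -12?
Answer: -11868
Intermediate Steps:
g(W, b) = -10*b - 12*W*b (g(W, b) = (-12*b)*W - 10*b = -12*W*b - 10*b = -10*b - 12*W*b)
I(M, J) = 720 (I(M, J) = -40 + 5*(0*J + 152) = -40 + 5*(0 + 152) = -40 + 5*152 = -40 + 760 = 720)
-12588 + I(175, g(-11, -5)) = -12588 + 720 = -11868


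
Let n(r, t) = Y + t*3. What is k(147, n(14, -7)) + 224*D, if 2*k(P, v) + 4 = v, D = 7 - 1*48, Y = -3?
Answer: -9198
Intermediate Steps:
D = -41 (D = 7 - 48 = -41)
n(r, t) = -3 + 3*t (n(r, t) = -3 + t*3 = -3 + 3*t)
k(P, v) = -2 + v/2
k(147, n(14, -7)) + 224*D = (-2 + (-3 + 3*(-7))/2) + 224*(-41) = (-2 + (-3 - 21)/2) - 9184 = (-2 + (½)*(-24)) - 9184 = (-2 - 12) - 9184 = -14 - 9184 = -9198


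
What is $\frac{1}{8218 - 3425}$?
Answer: $\frac{1}{4793} \approx 0.00020864$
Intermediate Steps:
$\frac{1}{8218 - 3425} = \frac{1}{4793}$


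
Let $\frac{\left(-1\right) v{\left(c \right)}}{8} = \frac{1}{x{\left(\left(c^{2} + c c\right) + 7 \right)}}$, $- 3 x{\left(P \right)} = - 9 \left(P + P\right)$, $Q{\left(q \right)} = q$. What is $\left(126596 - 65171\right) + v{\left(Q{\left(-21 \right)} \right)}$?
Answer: $\frac{163820471}{2667} \approx 61425.0$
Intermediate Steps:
$x{\left(P \right)} = 6 P$ ($x{\left(P \right)} = - \frac{\left(-9\right) \left(P + P\right)}{3} = - \frac{\left(-9\right) 2 P}{3} = - \frac{\left(-18\right) P}{3} = 6 P$)
$v{\left(c \right)} = - \frac{8}{42 + 12 c^{2}}$ ($v{\left(c \right)} = - \frac{8}{6 \left(\left(c^{2} + c c\right) + 7\right)} = - \frac{8}{6 \left(\left(c^{2} + c^{2}\right) + 7\right)} = - \frac{8}{6 \left(2 c^{2} + 7\right)} = - \frac{8}{6 \left(7 + 2 c^{2}\right)} = - \frac{8}{42 + 12 c^{2}}$)
$\left(126596 - 65171\right) + v{\left(Q{\left(-21 \right)} \right)} = \left(126596 - 65171\right) - \frac{4}{21 + 6 \left(-21\right)^{2}} = 61425 - \frac{4}{21 + 6 \cdot 441} = 61425 - \frac{4}{21 + 2646} = 61425 - \frac{4}{2667} = \frac{163820471}{2667}$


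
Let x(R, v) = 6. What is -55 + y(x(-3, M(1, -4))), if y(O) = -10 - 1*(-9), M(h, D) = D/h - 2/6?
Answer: -56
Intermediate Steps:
M(h, D) = -⅓ + D/h (M(h, D) = D/h - 2*⅙ = D/h - ⅓ = -⅓ + D/h)
y(O) = -1 (y(O) = -10 + 9 = -1)
-55 + y(x(-3, M(1, -4))) = -55 - 1 = -56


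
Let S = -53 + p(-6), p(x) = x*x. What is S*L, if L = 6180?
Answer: -105060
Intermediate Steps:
p(x) = x**2
S = -17 (S = -53 + (-6)**2 = -53 + 36 = -17)
S*L = -17*6180 = -105060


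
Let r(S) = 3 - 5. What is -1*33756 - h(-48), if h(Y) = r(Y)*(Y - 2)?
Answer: -33856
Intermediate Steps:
r(S) = -2
h(Y) = 4 - 2*Y (h(Y) = -2*(Y - 2) = -2*(-2 + Y) = 4 - 2*Y)
-1*33756 - h(-48) = -1*33756 - (4 - 2*(-48)) = -33756 - (4 + 96) = -33756 - 1*100 = -33756 - 100 = -33856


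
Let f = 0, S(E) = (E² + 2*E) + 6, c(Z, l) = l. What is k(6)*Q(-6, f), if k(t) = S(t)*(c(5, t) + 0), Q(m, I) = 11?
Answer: 3564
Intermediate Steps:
S(E) = 6 + E² + 2*E
k(t) = t*(6 + t² + 2*t) (k(t) = (6 + t² + 2*t)*(t + 0) = (6 + t² + 2*t)*t = t*(6 + t² + 2*t))
k(6)*Q(-6, f) = (6*(6 + 6² + 2*6))*11 = (6*(6 + 36 + 12))*11 = (6*54)*11 = 324*11 = 3564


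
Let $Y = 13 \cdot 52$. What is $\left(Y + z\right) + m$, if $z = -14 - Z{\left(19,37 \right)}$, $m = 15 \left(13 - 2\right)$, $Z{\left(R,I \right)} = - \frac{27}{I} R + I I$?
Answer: $- \frac{19541}{37} \approx -528.13$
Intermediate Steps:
$Z{\left(R,I \right)} = I^{2} - \frac{27 R}{I}$ ($Z{\left(R,I \right)} = - \frac{27 R}{I} + I^{2} = I^{2} - \frac{27 R}{I}$)
$Y = 676$
$m = 165$ ($m = 15 \cdot 11 = 165$)
$z = - \frac{50658}{37}$ ($z = -14 - \frac{37^{3} - 513}{37} = -14 - \frac{50653 - 513}{37} = -14 - \frac{1}{37} \cdot 50140 = -14 - \frac{50140}{37} = - \frac{50658}{37} \approx -1369.1$)
$\left(Y + z\right) + m = \left(676 - \frac{50658}{37}\right) + 165 = - \frac{25646}{37} + 165 = - \frac{19541}{37}$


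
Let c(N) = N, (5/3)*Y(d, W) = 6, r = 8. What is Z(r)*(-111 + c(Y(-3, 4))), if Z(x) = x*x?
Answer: -34368/5 ≈ -6873.6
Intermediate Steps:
Y(d, W) = 18/5 (Y(d, W) = (⅗)*6 = 18/5)
Z(x) = x²
Z(r)*(-111 + c(Y(-3, 4))) = 8²*(-111 + 18/5) = 64*(-537/5) = -34368/5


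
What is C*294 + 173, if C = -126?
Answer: -36871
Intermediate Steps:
C*294 + 173 = -126*294 + 173 = -37044 + 173 = -36871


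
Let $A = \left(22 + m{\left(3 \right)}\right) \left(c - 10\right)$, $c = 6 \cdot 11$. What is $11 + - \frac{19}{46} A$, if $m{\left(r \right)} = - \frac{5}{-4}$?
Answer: $- \frac{12116}{23} \approx -526.78$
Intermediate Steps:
$m{\left(r \right)} = \frac{5}{4}$ ($m{\left(r \right)} = \left(-5\right) \left(- \frac{1}{4}\right) = \frac{5}{4}$)
$c = 66$
$A = 1302$ ($A = \left(22 + \frac{5}{4}\right) \left(66 - 10\right) = \frac{93}{4} \cdot 56 = 1302$)
$11 + - \frac{19}{46} A = 11 + - \frac{19}{46} \cdot 1302 = 11 + \left(-19\right) \frac{1}{46} \cdot 1302 = 11 - \frac{12369}{23} = - \frac{12116}{23}$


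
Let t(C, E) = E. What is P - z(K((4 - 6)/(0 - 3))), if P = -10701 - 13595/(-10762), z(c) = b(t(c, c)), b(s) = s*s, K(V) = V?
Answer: -1036398151/96858 ≈ -10700.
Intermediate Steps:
b(s) = s**2
z(c) = c**2
P = -115150567/10762 (P = -10701 - 13595*(-1)/10762 = -10701 - 1*(-13595/10762) = -10701 + 13595/10762 = -115150567/10762 ≈ -10700.)
P - z(K((4 - 6)/(0 - 3))) = -115150567/10762 - ((4 - 6)/(0 - 3))**2 = -115150567/10762 - (-2/(-3))**2 = -115150567/10762 - (-2*(-1/3))**2 = -115150567/10762 - (2/3)**2 = -115150567/10762 - 1*4/9 = -115150567/10762 - 4/9 = -1036398151/96858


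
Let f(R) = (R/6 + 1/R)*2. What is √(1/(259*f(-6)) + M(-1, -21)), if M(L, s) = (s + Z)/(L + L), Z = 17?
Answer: √134051/259 ≈ 1.4136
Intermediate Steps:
M(L, s) = (17 + s)/(2*L) (M(L, s) = (s + 17)/(L + L) = (17 + s)/((2*L)) = (17 + s)*(1/(2*L)) = (17 + s)/(2*L))
f(R) = 2/R + R/3 (f(R) = (R*(⅙) + 1/R)*2 = (R/6 + 1/R)*2 = (1/R + R/6)*2 = 2/R + R/3)
√(1/(259*f(-6)) + M(-1, -21)) = √(1/(259*(2/(-6) + (⅓)*(-6))) + (½)*(17 - 21)/(-1)) = √(1/(259*(2*(-⅙) - 2)) + (½)*(-1)*(-4)) = √(1/(259*(-⅓ - 2)) + 2) = √(1/(259*(-7/3)) + 2) = √((1/259)*(-3/7) + 2) = √(-3/1813 + 2) = √(3623/1813) = √134051/259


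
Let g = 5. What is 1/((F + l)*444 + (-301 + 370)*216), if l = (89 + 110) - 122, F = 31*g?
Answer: 1/117912 ≈ 8.4809e-6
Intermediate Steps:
F = 155 (F = 31*5 = 155)
l = 77 (l = 199 - 122 = 77)
1/((F + l)*444 + (-301 + 370)*216) = 1/((155 + 77)*444 + (-301 + 370)*216) = 1/(232*444 + 69*216) = 1/(103008 + 14904) = 1/117912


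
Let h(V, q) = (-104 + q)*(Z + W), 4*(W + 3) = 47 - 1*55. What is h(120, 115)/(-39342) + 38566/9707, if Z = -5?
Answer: 759165671/190946397 ≈ 3.9758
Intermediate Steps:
W = -5 (W = -3 + (47 - 1*55)/4 = -3 + (47 - 55)/4 = -3 + (1/4)*(-8) = -3 - 2 = -5)
h(V, q) = 1040 - 10*q (h(V, q) = (-104 + q)*(-5 - 5) = (-104 + q)*(-10) = 1040 - 10*q)
h(120, 115)/(-39342) + 38566/9707 = (1040 - 10*115)/(-39342) + 38566/9707 = (1040 - 1150)*(-1/39342) + 38566*(1/9707) = -110*(-1/39342) + 38566/9707 = 55/19671 + 38566/9707 = 759165671/190946397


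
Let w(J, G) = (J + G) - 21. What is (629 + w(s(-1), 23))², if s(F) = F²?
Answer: 399424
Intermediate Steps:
w(J, G) = -21 + G + J (w(J, G) = (G + J) - 21 = -21 + G + J)
(629 + w(s(-1), 23))² = (629 + (-21 + 23 + (-1)²))² = (629 + (-21 + 23 + 1))² = (629 + 3)² = 632² = 399424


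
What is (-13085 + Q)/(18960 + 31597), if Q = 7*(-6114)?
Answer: -55883/50557 ≈ -1.1053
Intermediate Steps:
Q = -42798
(-13085 + Q)/(18960 + 31597) = (-13085 - 42798)/(18960 + 31597) = -55883/50557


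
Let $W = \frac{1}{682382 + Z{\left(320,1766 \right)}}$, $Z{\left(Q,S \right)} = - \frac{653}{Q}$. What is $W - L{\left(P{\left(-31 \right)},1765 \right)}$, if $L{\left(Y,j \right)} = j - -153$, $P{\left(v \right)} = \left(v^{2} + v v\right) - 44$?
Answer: $- \frac{418817523546}{218361587} \approx -1918.0$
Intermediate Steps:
$P{\left(v \right)} = -44 + 2 v^{2}$ ($P{\left(v \right)} = \left(v^{2} + v^{2}\right) - 44 = 2 v^{2} - 44 = -44 + 2 v^{2}$)
$W = \frac{320}{218361587}$ ($W = \frac{1}{682382 - \frac{653}{320}} = \frac{1}{\frac{218361587}{320}} = \frac{320}{218361587} \approx 1.4655 \cdot 10^{-6}$)
$L{\left(Y,j \right)} = 153 + j$ ($L{\left(Y,j \right)} = j + 153 = 153 + j$)
$W - L{\left(P{\left(-31 \right)},1765 \right)} = \frac{320}{218361587} - \left(153 + 1765\right) = \frac{320}{218361587} - 1918 = - \frac{418817523546}{218361587}$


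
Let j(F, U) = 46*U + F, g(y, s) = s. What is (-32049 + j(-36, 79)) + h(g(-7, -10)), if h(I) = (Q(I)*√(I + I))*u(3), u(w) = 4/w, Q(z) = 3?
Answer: -28451 + 8*I*√5 ≈ -28451.0 + 17.889*I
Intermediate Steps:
j(F, U) = F + 46*U
h(I) = 4*√2*√I (h(I) = (3*√(I + I))*(4/3) = (3*√(2*I))*(4*(⅓)) = (3*(√2*√I))*(4/3) = (3*√2*√I)*(4/3) = 4*√2*√I)
(-32049 + j(-36, 79)) + h(g(-7, -10)) = (-32049 + (-36 + 46*79)) + 4*√2*√(-10) = (-32049 + (-36 + 3634)) + 4*√2*(I*√10) = (-32049 + 3598) + 8*I*√5 = -28451 + 8*I*√5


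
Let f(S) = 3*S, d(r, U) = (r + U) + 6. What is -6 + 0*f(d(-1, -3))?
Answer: -6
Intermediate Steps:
d(r, U) = 6 + U + r (d(r, U) = (U + r) + 6 = 6 + U + r)
-6 + 0*f(d(-1, -3)) = -6 + 0*(3*(6 - 3 - 1)) = -6 + 0*(3*2) = -6 + 0*6 = -6 + 0 = -6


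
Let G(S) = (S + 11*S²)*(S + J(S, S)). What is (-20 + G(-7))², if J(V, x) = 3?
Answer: 4613904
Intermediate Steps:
G(S) = (3 + S)*(S + 11*S²) (G(S) = (S + 11*S²)*(S + 3) = (S + 11*S²)*(3 + S) = (3 + S)*(S + 11*S²))
(-20 + G(-7))² = (-20 - 7*(3 + 11*(-7)² + 34*(-7)))² = (-20 - 7*(3 + 11*49 - 238))² = (-20 - 7*(3 + 539 - 238))² = (-20 - 7*304)² = (-20 - 2128)² = (-2148)² = 4613904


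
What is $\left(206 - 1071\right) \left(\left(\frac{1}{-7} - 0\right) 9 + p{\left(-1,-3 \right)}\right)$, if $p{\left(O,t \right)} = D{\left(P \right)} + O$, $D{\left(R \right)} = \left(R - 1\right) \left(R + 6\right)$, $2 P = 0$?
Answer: $\frac{50170}{7} \approx 7167.1$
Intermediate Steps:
$P = 0$ ($P = \frac{1}{2} \cdot 0 = 0$)
$D{\left(R \right)} = \left(-1 + R\right) \left(6 + R\right)$
$p{\left(O,t \right)} = -6 + O$ ($p{\left(O,t \right)} = \left(-6 + 0^{2} + 5 \cdot 0\right) + O = \left(-6 + 0 + 0\right) + O = -6 + O$)
$\left(206 - 1071\right) \left(\left(\frac{1}{-7} - 0\right) 9 + p{\left(-1,-3 \right)}\right) = \left(206 - 1071\right) \left(\left(\frac{1}{-7} - 0\right) 9 - 7\right) = - 865 \left(\left(- \frac{1}{7} + 0\right) 9 - 7\right) = - 865 \left(\left(- \frac{1}{7}\right) 9 - 7\right) = - 865 \left(- \frac{9}{7} - 7\right) = \left(-865\right) \left(- \frac{58}{7}\right) = \frac{50170}{7}$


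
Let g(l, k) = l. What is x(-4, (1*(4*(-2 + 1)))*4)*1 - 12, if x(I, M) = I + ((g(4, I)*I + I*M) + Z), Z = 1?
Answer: 33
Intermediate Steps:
x(I, M) = 1 + 5*I + I*M (x(I, M) = I + ((4*I + I*M) + 1) = I + (1 + 4*I + I*M) = 1 + 5*I + I*M)
x(-4, (1*(4*(-2 + 1)))*4)*1 - 12 = (1 + 5*(-4) - 4*1*(4*(-2 + 1))*4)*1 - 12 = (1 - 20 - 4*1*(4*(-1))*4)*1 - 12 = (1 - 20 - 4*1*(-4)*4)*1 - 12 = (1 - 20 - (-16)*4)*1 - 12 = (1 - 20 - 4*(-16))*1 - 12 = (1 - 20 + 64)*1 - 12 = 45*1 - 12 = 45 - 12 = 33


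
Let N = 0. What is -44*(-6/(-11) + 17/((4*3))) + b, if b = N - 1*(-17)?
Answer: -208/3 ≈ -69.333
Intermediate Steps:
b = 17 (b = 0 - 1*(-17) = 0 + 17 = 17)
-44*(-6/(-11) + 17/((4*3))) + b = -44*(-6/(-11) + 17/((4*3))) + 17 = -44*(-6*(-1/11) + 17/12) + 17 = -44*(6/11 + 17*(1/12)) + 17 = -44*(6/11 + 17/12) + 17 = -44*259/132 + 17 = -259/3 + 17 = -208/3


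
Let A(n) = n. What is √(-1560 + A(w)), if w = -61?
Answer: I*√1621 ≈ 40.262*I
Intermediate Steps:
√(-1560 + A(w)) = √(-1560 - 61) = √(-1621) = I*√1621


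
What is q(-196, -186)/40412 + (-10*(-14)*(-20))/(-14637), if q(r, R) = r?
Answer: 3938741/21125373 ≈ 0.18645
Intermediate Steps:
q(-196, -186)/40412 + (-10*(-14)*(-20))/(-14637) = -196/40412 + (-10*(-14)*(-20))/(-14637) = -196*1/40412 + (140*(-20))*(-1/14637) = -49/10103 - 2800*(-1/14637) = -49/10103 + 400/2091 = 3938741/21125373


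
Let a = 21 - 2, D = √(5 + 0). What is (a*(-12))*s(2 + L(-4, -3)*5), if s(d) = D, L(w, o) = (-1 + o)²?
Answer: -228*√5 ≈ -509.82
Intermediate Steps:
D = √5 ≈ 2.2361
s(d) = √5
a = 19
(a*(-12))*s(2 + L(-4, -3)*5) = (19*(-12))*√5 = -228*√5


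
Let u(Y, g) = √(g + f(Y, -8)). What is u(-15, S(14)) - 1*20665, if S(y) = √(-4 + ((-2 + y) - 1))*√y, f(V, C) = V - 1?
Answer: -20665 + I*√(16 - 7*√2) ≈ -20665.0 + 2.4699*I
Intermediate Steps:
f(V, C) = -1 + V
S(y) = √y*√(-7 + y) (S(y) = √(-4 + (-3 + y))*√y = √(-7 + y)*√y = √y*√(-7 + y))
u(Y, g) = √(-1 + Y + g) (u(Y, g) = √(g + (-1 + Y)) = √(-1 + Y + g))
u(-15, S(14)) - 1*20665 = √(-1 - 15 + √14*√(-7 + 14)) - 1*20665 = √(-1 - 15 + √14*√7) - 20665 = √(-1 - 15 + 7*√2) - 20665 = √(-16 + 7*√2) - 20665 = -20665 + √(-16 + 7*√2)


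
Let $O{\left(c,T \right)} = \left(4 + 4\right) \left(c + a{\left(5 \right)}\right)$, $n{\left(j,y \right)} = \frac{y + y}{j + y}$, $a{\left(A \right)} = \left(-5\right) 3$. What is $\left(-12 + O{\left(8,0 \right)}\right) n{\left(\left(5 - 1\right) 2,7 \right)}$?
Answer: $- \frac{952}{15} \approx -63.467$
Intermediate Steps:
$a{\left(A \right)} = -15$
$n{\left(j,y \right)} = \frac{2 y}{j + y}$
$O{\left(c,T \right)} = -120 + 8 c$ ($O{\left(c,T \right)} = \left(4 + 4\right) \left(c - 15\right) = 8 \left(-15 + c\right) = -120 + 8 c$)
$\left(-12 + O{\left(8,0 \right)}\right) n{\left(\left(5 - 1\right) 2,7 \right)} = \left(-12 + \left(-120 + 8 \cdot 8\right)\right) 2 \cdot 7 \frac{1}{\left(5 - 1\right) 2 + 7} = \left(-12 + \left(-120 + 64\right)\right) 2 \cdot 7 \frac{1}{4 \cdot 2 + 7} = \left(-12 - 56\right) 2 \cdot 7 \frac{1}{8 + 7} = - 68 \cdot 2 \cdot 7 \cdot \frac{1}{15} = \left(-68\right) \frac{14}{15} = - \frac{952}{15}$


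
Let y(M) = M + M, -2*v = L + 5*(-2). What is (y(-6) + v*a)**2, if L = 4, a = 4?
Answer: 0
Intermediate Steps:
v = 3 (v = -(4 + 5*(-2))/2 = -(4 - 10)/2 = -1/2*(-6) = 3)
y(M) = 2*M
(y(-6) + v*a)**2 = (2*(-6) + 3*4)**2 = (-12 + 12)**2 = 0**2 = 0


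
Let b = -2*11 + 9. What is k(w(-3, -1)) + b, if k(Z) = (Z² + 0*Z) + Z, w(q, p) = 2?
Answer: -7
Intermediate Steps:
k(Z) = Z + Z² (k(Z) = (Z² + 0) + Z = Z² + Z = Z + Z²)
b = -13 (b = -22 + 9 = -13)
k(w(-3, -1)) + b = 2*(1 + 2) - 13 = 2*3 - 13 = 6 - 13 = -7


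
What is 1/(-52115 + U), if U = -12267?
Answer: -1/64382 ≈ -1.5532e-5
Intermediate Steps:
1/(-52115 + U) = 1/(-52115 - 12267) = 1/(-64382) = -1/64382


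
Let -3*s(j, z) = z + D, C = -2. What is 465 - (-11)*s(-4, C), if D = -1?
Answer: 476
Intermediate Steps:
s(j, z) = ⅓ - z/3 (s(j, z) = -(z - 1)/3 = -(-1 + z)/3 = ⅓ - z/3)
465 - (-11)*s(-4, C) = 465 - (-11)*(⅓ - ⅓*(-2)) = 465 - (-11)*(⅓ + ⅔) = 465 - (-11) = 465 - 1*(-11) = 465 + 11 = 476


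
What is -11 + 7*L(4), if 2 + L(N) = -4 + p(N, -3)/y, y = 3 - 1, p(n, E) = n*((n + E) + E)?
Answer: -81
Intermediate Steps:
p(n, E) = n*(n + 2*E) (p(n, E) = n*((E + n) + E) = n*(n + 2*E))
y = 2
L(N) = -6 + N*(-6 + N)/2 (L(N) = -2 + (-4 + (N*(N + 2*(-3)))/2) = -2 + (-4 + (N*(N - 6))*(1/2)) = -2 + (-4 + (N*(-6 + N))*(1/2)) = -2 + (-4 + N*(-6 + N)/2) = -6 + N*(-6 + N)/2)
-11 + 7*L(4) = -11 + 7*(-6 + (1/2)*4*(-6 + 4)) = -11 + 7*(-6 + (1/2)*4*(-2)) = -11 + 7*(-6 - 4) = -11 + 7*(-10) = -11 - 70 = -81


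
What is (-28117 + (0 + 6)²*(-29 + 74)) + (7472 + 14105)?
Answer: -4920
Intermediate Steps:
(-28117 + (0 + 6)²*(-29 + 74)) + (7472 + 14105) = (-28117 + 6²*45) + 21577 = (-28117 + 36*45) + 21577 = (-28117 + 1620) + 21577 = -26497 + 21577 = -4920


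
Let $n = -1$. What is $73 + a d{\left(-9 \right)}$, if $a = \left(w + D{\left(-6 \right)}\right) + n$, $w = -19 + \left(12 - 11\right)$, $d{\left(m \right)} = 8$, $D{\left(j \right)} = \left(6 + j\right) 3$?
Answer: $-79$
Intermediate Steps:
$D{\left(j \right)} = 18 + 3 j$
$w = -18$ ($w = -19 + 1 = -18$)
$a = -19$ ($a = \left(-18 + \left(18 + 3 \left(-6\right)\right)\right) - 1 = \left(-18 + \left(18 - 18\right)\right) - 1 = \left(-18 + 0\right) - 1 = -18 - 1 = -19$)
$73 + a d{\left(-9 \right)} = 73 - 152 = -79$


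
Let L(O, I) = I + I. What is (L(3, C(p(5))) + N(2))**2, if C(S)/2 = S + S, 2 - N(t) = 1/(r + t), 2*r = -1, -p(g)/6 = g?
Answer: 512656/9 ≈ 56962.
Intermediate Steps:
p(g) = -6*g
r = -1/2 (r = (1/2)*(-1) = -1/2 ≈ -0.50000)
N(t) = 2 - 1/(-1/2 + t)
C(S) = 4*S (C(S) = 2*(S + S) = 2*(2*S) = 4*S)
L(O, I) = 2*I
(L(3, C(p(5))) + N(2))**2 = (2*(4*(-6*5)) + 4*(-1 + 2)/(-1 + 2*2))**2 = (2*(4*(-30)) + 4*1/(-1 + 4))**2 = (2*(-120) + 4*1/3)**2 = (-240 + 4*(1/3)*1)**2 = (-240 + 4/3)**2 = (-716/3)**2 = 512656/9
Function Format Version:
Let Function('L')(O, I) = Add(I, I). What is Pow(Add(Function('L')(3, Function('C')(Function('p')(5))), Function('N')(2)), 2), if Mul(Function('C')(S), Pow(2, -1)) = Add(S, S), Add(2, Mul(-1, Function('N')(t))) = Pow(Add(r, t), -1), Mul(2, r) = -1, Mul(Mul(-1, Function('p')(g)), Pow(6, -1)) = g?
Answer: Rational(512656, 9) ≈ 56962.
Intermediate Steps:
Function('p')(g) = Mul(-6, g)
r = Rational(-1, 2) (r = Mul(Rational(1, 2), -1) = Rational(-1, 2) ≈ -0.50000)
Function('N')(t) = Add(2, Mul(-1, Pow(Add(Rational(-1, 2), t), -1)))
Function('C')(S) = Mul(4, S) (Function('C')(S) = Mul(2, Add(S, S)) = Mul(2, Mul(2, S)) = Mul(4, S))
Function('L')(O, I) = Mul(2, I)
Pow(Add(Function('L')(3, Function('C')(Function('p')(5))), Function('N')(2)), 2) = Pow(Add(Mul(2, Mul(4, Mul(-6, 5))), Mul(4, Pow(Add(-1, Mul(2, 2)), -1), Add(-1, 2))), 2) = Pow(Add(Mul(2, Mul(4, -30)), Mul(4, Pow(Add(-1, 4), -1), 1)), 2) = Pow(Add(Mul(2, -120), Mul(4, Pow(3, -1), 1)), 2) = Pow(Add(-240, Mul(4, Rational(1, 3), 1)), 2) = Pow(Add(-240, Rational(4, 3)), 2) = Pow(Rational(-716, 3), 2) = Rational(512656, 9)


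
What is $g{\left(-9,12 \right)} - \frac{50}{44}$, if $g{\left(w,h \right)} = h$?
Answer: $\frac{239}{22} \approx 10.864$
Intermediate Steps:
$g{\left(-9,12 \right)} - \frac{50}{44} = 12 - \frac{50}{44} = 12 - \frac{25}{22} = \frac{239}{22}$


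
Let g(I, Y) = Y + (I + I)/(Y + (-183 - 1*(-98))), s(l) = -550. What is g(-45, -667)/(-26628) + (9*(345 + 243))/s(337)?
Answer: -11907677/1240800 ≈ -9.5968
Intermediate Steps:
g(I, Y) = Y + 2*I/(-85 + Y) (g(I, Y) = Y + (2*I)/(Y + (-183 + 98)) = Y + (2*I)/(Y - 85) = Y + (2*I)/(-85 + Y) = Y + 2*I/(-85 + Y))
g(-45, -667)/(-26628) + (9*(345 + 243))/s(337) = (((-667)² - 85*(-667) + 2*(-45))/(-85 - 667))/(-26628) + (9*(345 + 243))/(-550) = ((444889 + 56695 - 90)/(-752))*(-1/26628) + (9*588)*(-1/550) = -1/752*501494*(-1/26628) + 5292*(-1/550) = -250747/376*(-1/26628) - 2646/275 = 113/4512 - 2646/275 = -11907677/1240800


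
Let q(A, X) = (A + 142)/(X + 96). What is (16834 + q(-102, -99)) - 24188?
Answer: -22102/3 ≈ -7367.3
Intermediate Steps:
q(A, X) = (142 + A)/(96 + X)
(16834 + q(-102, -99)) - 24188 = (16834 + (142 - 102)/(96 - 99)) - 24188 = (16834 + 40/(-3)) - 24188 = (16834 - 1/3*40) - 24188 = (16834 - 40/3) - 24188 = 50462/3 - 24188 = -22102/3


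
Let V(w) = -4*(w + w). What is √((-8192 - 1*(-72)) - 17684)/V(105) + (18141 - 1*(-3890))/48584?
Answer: 22031/48584 - I*√6451/420 ≈ 0.45346 - 0.19123*I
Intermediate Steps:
V(w) = -8*w
√((-8192 - 1*(-72)) - 17684)/V(105) + (18141 - 1*(-3890))/48584 = √((-8192 - 1*(-72)) - 17684)/((-8*105)) + (18141 - 1*(-3890))/48584 = √((-8192 + 72) - 17684)/(-840) + (18141 + 3890)*(1/48584) = √(-8120 - 17684)*(-1/840) + 22031*(1/48584) = √(-25804)*(-1/840) + 22031/48584 = (2*I*√6451)*(-1/840) + 22031/48584 = -I*√6451/420 + 22031/48584 = 22031/48584 - I*√6451/420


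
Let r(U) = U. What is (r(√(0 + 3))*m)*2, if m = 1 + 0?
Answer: 2*√3 ≈ 3.4641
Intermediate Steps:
m = 1
(r(√(0 + 3))*m)*2 = (√(0 + 3)*1)*2 = (√3*1)*2 = √3*2 = 2*√3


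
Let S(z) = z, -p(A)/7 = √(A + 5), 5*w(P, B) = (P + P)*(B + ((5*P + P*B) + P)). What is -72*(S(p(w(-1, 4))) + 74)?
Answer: -5328 + 504*√185/5 ≈ -3957.0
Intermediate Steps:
w(P, B) = 2*P*(B + 6*P + B*P)/5 (w(P, B) = ((P + P)*(B + ((5*P + P*B) + P)))/5 = ((2*P)*(B + ((5*P + B*P) + P)))/5 = ((2*P)*(B + (6*P + B*P)))/5 = ((2*P)*(B + 6*P + B*P))/5 = (2*P*(B + 6*P + B*P))/5 = 2*P*(B + 6*P + B*P)/5)
p(A) = -7*√(5 + A) (p(A) = -7*√(A + 5) = -7*√(5 + A))
-72*(S(p(w(-1, 4))) + 74) = -72*(-7*√(5 + (⅖)*(-1)*(4 + 6*(-1) + 4*(-1))) + 74) = -72*(-7*√(5 + (⅖)*(-1)*(4 - 6 - 4)) + 74) = -72*(-7*√(5 + (⅖)*(-1)*(-6)) + 74) = -72*(-7*√(5 + 12/5) + 74) = -72*(-7*√185/5 + 74) = -72*(74 - 7*√185/5) = -5328 + 504*√185/5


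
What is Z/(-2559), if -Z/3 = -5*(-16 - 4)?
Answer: 100/853 ≈ 0.11723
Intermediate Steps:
Z = -300 (Z = -(-15)*(-16 - 4) = -(-15)*(-20) = -3*100 = -300)
Z/(-2559) = -300/(-2559) = -300*(-1/2559) = 100/853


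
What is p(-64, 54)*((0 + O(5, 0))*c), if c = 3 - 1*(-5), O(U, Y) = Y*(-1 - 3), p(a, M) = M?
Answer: 0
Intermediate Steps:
O(U, Y) = -4*Y (O(U, Y) = Y*(-4) = -4*Y)
c = 8 (c = 3 + 5 = 8)
p(-64, 54)*((0 + O(5, 0))*c) = 54*((0 - 4*0)*8) = 54*((0 + 0)*8) = 54*(0*8) = 54*0 = 0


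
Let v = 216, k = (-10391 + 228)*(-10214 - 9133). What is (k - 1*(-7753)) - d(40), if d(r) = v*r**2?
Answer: 196285714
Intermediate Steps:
k = 196623561 (k = -10163*(-19347) = 196623561)
d(r) = 216*r**2
(k - 1*(-7753)) - d(40) = (196623561 - 1*(-7753)) - 216*40**2 = (196623561 + 7753) - 216*1600 = 196631314 - 1*345600 = 196631314 - 345600 = 196285714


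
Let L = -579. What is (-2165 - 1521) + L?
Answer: -4265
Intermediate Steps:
(-2165 - 1521) + L = (-2165 - 1521) - 579 = -3686 - 579 = -4265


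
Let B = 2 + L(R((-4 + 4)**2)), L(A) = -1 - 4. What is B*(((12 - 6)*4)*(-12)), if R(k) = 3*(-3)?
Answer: 864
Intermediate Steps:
R(k) = -9
L(A) = -5
B = -3 (B = 2 - 5 = -3)
B*(((12 - 6)*4)*(-12)) = -3*(12 - 6)*4*(-12) = -3*6*4*(-12) = -72*(-12) = -3*(-288) = 864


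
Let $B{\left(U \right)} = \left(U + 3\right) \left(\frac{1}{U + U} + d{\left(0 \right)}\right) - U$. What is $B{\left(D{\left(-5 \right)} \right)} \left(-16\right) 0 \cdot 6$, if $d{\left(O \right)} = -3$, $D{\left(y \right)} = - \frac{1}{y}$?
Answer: $0$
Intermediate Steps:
$B{\left(U \right)} = - U + \left(-3 + \frac{1}{2 U}\right) \left(3 + U\right)$ ($B{\left(U \right)} = \left(U + 3\right) \left(\frac{1}{U + U} - 3\right) - U = \left(3 + U\right) \left(\frac{1}{2 U} - 3\right) - U = \left(3 + U\right) \left(-3 + \frac{1}{2 U}\right) - U = \left(-3 + \frac{1}{2 U}\right) \left(3 + U\right) - U = - U + \left(-3 + \frac{1}{2 U}\right) \left(3 + U\right)$)
$B{\left(D{\left(-5 \right)} \right)} \left(-16\right) 0 \cdot 6 = \frac{3 - - \frac{1}{-5} \left(17 + 8 \left(- \frac{1}{-5}\right)\right)}{2 \left(- \frac{1}{-5}\right)} \left(-16\right) 0 \cdot 6 = \frac{3 - \left(-1\right) \left(- \frac{1}{5}\right) \left(17 + 8 \left(\left(-1\right) \left(- \frac{1}{5}\right)\right)\right)}{2 \left(\left(-1\right) \left(- \frac{1}{5}\right)\right)} \left(-16\right) 0 = \frac{\frac{1}{\frac{1}{5}} \left(3 - \frac{17 + 8 \cdot \frac{1}{5}}{5}\right)}{2} \left(-16\right) 0 = \frac{1}{2} \cdot 5 \left(3 - \frac{17 + \frac{8}{5}}{5}\right) \left(-16\right) 0 = \frac{1}{2} \cdot 5 \left(3 - \frac{1}{5} \cdot \frac{93}{5}\right) \left(-16\right) 0 = \frac{1}{2} \cdot 5 \left(3 - \frac{93}{25}\right) \left(-16\right) 0 = \frac{1}{2} \cdot 5 \left(- \frac{18}{25}\right) \left(-16\right) 0 = \left(- \frac{9}{5}\right) \left(-16\right) 0 = \frac{144}{5} \cdot 0 = 0$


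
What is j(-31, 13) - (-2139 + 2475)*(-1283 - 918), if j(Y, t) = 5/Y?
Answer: 22925611/31 ≈ 7.3954e+5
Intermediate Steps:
j(-31, 13) - (-2139 + 2475)*(-1283 - 918) = 5/(-31) - (-2139 + 2475)*(-1283 - 918) = 5*(-1/31) - 336*(-2201) = -5/31 - 1*(-739536) = -5/31 + 739536 = 22925611/31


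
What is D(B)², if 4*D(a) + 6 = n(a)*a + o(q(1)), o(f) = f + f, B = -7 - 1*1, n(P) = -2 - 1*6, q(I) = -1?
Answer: 196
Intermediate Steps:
n(P) = -8 (n(P) = -2 - 6 = -8)
B = -8 (B = -7 - 1 = -8)
o(f) = 2*f
D(a) = -2 - 2*a (D(a) = -3/2 + (-8*a + 2*(-1))/4 = -3/2 + (-8*a - 2)/4 = -3/2 + (-2 - 8*a)/4 = -3/2 + (-½ - 2*a) = -2 - 2*a)
D(B)² = (-2 - 2*(-8))² = (-2 + 16)² = 14² = 196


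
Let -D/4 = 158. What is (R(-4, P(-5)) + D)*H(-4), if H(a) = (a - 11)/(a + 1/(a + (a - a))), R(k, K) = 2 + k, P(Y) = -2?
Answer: -38040/17 ≈ -2237.6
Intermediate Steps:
D = -632 (D = -4*158 = -632)
H(a) = (-11 + a)/(a + 1/a) (H(a) = (-11 + a)/(a + 1/(a + 0)) = (-11 + a)/(a + 1/a))
(R(-4, P(-5)) + D)*H(-4) = ((2 - 4) - 632)*(-4*(-11 - 4)/(1 + (-4)²)) = (-2 - 632)*(-4*(-15)/(1 + 16)) = -(-2536)*(-15)/17 = -634*60/17 = -38040/17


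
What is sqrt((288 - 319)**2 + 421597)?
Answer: sqrt(422558) ≈ 650.04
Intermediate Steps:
sqrt((288 - 319)**2 + 421597) = sqrt((-31)**2 + 421597) = sqrt(961 + 421597) = sqrt(422558)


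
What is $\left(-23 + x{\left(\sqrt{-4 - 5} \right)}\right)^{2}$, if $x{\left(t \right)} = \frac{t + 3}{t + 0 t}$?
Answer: $483 + 44 i \approx 483.0 + 44.0 i$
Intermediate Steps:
$x{\left(t \right)} = \frac{3 + t}{t}$ ($x{\left(t \right)} = \frac{3 + t}{t + 0} = \frac{3 + t}{t}$)
$\left(-23 + x{\left(\sqrt{-4 - 5} \right)}\right)^{2} = \left(-23 + \frac{3 + \sqrt{-4 - 5}}{\sqrt{-4 - 5}}\right)^{2} = \left(-23 + \frac{3 + \sqrt{-9}}{\sqrt{-9}}\right)^{2} = \left(-23 + \frac{3 + 3 i}{3 i}\right)^{2} = \left(-23 + - \frac{i}{3} \left(3 + 3 i\right)\right)^{2} = \left(-23 - \frac{i \left(3 + 3 i\right)}{3}\right)^{2}$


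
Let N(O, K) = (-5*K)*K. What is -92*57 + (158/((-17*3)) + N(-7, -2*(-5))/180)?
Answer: -803231/153 ≈ -5249.9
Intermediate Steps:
N(O, K) = -5*K²
-92*57 + (158/((-17*3)) + N(-7, -2*(-5))/180) = -92*57 + (158/((-17*3)) - 5*(-2*(-5))²/180) = -5244 + (158/(-51) - 5*10²*(1/180)) = -5244 + (158*(-1/51) - 5*100*(1/180)) = -5244 + (-158/51 - 500*1/180) = -5244 + (-158/51 - 25/9) = -5244 - 899/153 = -803231/153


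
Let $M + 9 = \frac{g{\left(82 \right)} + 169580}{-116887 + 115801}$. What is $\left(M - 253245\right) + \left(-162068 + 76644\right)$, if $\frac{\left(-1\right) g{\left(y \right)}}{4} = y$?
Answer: $- \frac{183986780}{543} \approx -3.3883 \cdot 10^{5}$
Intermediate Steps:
$g{\left(y \right)} = - 4 y$
$M = - \frac{89513}{543}$ ($M = -9 + \frac{\left(-4\right) 82 + 169580}{-116887 + 115801} = -9 + \frac{-328 + 169580}{-1086} = -9 + 169252 \left(- \frac{1}{1086}\right) = -9 - \frac{84626}{543} = - \frac{89513}{543} \approx -164.85$)
$\left(M - 253245\right) + \left(-162068 + 76644\right) = \left(- \frac{89513}{543} - 253245\right) + \left(-162068 + 76644\right) = - \frac{137601548}{543} - 85424 = - \frac{183986780}{543}$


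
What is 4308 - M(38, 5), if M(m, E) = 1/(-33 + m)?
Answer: 21539/5 ≈ 4307.8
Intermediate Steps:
4308 - M(38, 5) = 4308 - 1/(-33 + 38) = 4308 - 1/5 = 4308 - 1*⅕ = 4308 - ⅕ = 21539/5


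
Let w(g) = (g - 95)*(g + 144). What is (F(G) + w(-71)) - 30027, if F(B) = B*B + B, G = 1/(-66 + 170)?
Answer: -455840215/10816 ≈ -42145.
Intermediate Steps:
w(g) = (-95 + g)*(144 + g)
G = 1/104 ≈ 0.0096154
F(B) = B + B**2 (F(B) = B**2 + B = B + B**2)
(F(G) + w(-71)) - 30027 = ((1 + 1/104)/104 + (-13680 + (-71)**2 + 49*(-71))) - 30027 = ((1/104)*(105/104) + (-13680 + 5041 - 3479)) - 30027 = (105/10816 - 12118) - 30027 = -131068183/10816 - 30027 = -455840215/10816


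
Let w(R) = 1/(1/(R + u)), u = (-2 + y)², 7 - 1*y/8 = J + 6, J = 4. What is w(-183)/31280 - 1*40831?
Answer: -75129011/1840 ≈ -40831.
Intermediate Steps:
y = -24 (y = 56 - 8*(4 + 6) = 56 - 8*10 = 56 - 80 = -24)
u = 676 (u = (-2 - 24)² = (-26)² = 676)
w(R) = 676 + R (w(R) = 1/(1/(R + 676)) = 1/(1/(676 + R)) = 676 + R)
w(-183)/31280 - 1*40831 = (676 - 183)/31280 - 1*40831 = 493*(1/31280) - 40831 = 29/1840 - 40831 = -75129011/1840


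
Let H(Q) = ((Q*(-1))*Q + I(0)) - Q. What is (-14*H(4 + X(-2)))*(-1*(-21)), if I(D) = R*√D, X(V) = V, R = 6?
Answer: 1764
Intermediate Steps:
I(D) = 6*√D
H(Q) = -Q - Q² (H(Q) = ((Q*(-1))*Q + 6*√0) - Q = ((-Q)*Q + 6*0) - Q = (-Q² + 0) - Q = -Q² - Q = -Q - Q²)
(-14*H(4 + X(-2)))*(-1*(-21)) = (-14*(4 - 2)*(-1 - (4 - 2)))*(-1*(-21)) = -28*(-1 - 1*2)*21 = -28*(-1 - 2)*21 = -28*(-3)*21 = -14*(-6)*21 = 84*21 = 1764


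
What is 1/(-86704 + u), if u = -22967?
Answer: -1/109671 ≈ -9.1182e-6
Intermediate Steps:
1/(-86704 + u) = 1/(-86704 - 22967) = 1/(-109671) = -1/109671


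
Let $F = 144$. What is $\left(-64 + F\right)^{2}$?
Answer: $6400$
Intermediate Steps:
$\left(-64 + F\right)^{2} = \left(-64 + 144\right)^{2} = 80^{2} = 6400$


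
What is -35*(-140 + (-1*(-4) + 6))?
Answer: 4550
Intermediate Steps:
-35*(-140 + (-1*(-4) + 6)) = -35*(-140 + (4 + 6)) = -35*(-140 + 10) = -35*(-130) = 4550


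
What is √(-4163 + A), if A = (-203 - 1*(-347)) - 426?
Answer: I*√4445 ≈ 66.671*I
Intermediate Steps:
A = -282 (A = (-203 + 347) - 426 = 144 - 426 = -282)
√(-4163 + A) = √(-4163 - 282) = √(-4445) = I*√4445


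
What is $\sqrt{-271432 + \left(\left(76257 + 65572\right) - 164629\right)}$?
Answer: $2 i \sqrt{73558} \approx 542.43 i$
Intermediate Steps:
$\sqrt{-271432 + \left(\left(76257 + 65572\right) - 164629\right)} = \sqrt{-271432 + \left(141829 - 164629\right)} = \sqrt{-271432 - 22800} = \sqrt{-294232} = 2 i \sqrt{73558}$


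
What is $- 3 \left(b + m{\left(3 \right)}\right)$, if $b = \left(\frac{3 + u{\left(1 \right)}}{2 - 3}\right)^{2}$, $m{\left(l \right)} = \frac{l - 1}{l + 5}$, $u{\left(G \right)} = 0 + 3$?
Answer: $- \frac{435}{4} \approx -108.75$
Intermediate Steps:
$u{\left(G \right)} = 3$
$m{\left(l \right)} = \frac{-1 + l}{5 + l}$
$b = 36$ ($b = \left(\frac{3 + 3}{2 - 3}\right)^{2} = \left(\frac{6}{-1}\right)^{2} = \left(6 \left(-1\right)\right)^{2} = \left(-6\right)^{2} = 36$)
$- 3 \left(b + m{\left(3 \right)}\right) = - 3 \left(36 + \frac{-1 + 3}{5 + 3}\right) = - 3 \left(36 + \frac{1}{8} \cdot 2\right) = - 3 \left(36 + \frac{1}{4}\right) = \left(-3\right) \frac{145}{4} = - \frac{435}{4}$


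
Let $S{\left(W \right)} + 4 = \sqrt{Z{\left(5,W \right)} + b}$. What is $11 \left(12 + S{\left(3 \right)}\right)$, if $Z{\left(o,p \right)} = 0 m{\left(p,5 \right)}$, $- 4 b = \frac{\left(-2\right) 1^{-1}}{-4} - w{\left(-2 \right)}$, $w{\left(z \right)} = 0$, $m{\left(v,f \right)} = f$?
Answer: $88 + \frac{11 i \sqrt{2}}{4} \approx 88.0 + 3.8891 i$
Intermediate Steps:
$b = - \frac{1}{8}$ ($b = - \frac{\frac{\left(-2\right) 1^{-1}}{-4} - 0}{4} = - \frac{\left(-2\right) 1 \left(- \frac{1}{4}\right) + 0}{4} = - \frac{\left(-2\right) \left(- \frac{1}{4}\right) + 0}{4} = - \frac{\frac{1}{2} + 0}{4} = \left(- \frac{1}{4}\right) \frac{1}{2} = - \frac{1}{8} \approx -0.125$)
$Z{\left(o,p \right)} = 0$ ($Z{\left(o,p \right)} = 0 \cdot 5 = 0$)
$S{\left(W \right)} = -4 + \frac{i \sqrt{2}}{4}$ ($S{\left(W \right)} = -4 + \sqrt{0 - \frac{1}{8}} = -4 + \sqrt{- \frac{1}{8}} = -4 + \frac{i \sqrt{2}}{4}$)
$11 \left(12 + S{\left(3 \right)}\right) = 11 \left(12 - \left(4 - \frac{i \sqrt{2}}{4}\right)\right) = 11 \left(8 + \frac{i \sqrt{2}}{4}\right) = 88 + \frac{11 i \sqrt{2}}{4}$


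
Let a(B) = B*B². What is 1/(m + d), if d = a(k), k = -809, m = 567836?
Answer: -1/528907293 ≈ -1.8907e-9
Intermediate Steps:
a(B) = B³
d = -529475129 (d = (-809)³ = -529475129)
1/(m + d) = 1/(567836 - 529475129) = 1/(-528907293) = -1/528907293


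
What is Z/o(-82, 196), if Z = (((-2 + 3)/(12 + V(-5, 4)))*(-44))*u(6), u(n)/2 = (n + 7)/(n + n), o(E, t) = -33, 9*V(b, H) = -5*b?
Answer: 26/133 ≈ 0.19549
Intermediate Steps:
V(b, H) = -5*b/9 (V(b, H) = (-5*b)/9 = -5*b/9)
u(n) = (7 + n)/n (u(n) = 2*((n + 7)/(n + n)) = 2*((7 + n)/((2*n))) = 2*((7 + n)*(1/(2*n))) = 2*((7 + n)/(2*n)) = (7 + n)/n)
Z = -858/133 (Z = (((-2 + 3)/(12 - 5/9*(-5)))*(-44))*((7 + 6)/6) = ((1/(12 + 25/9))*(-44))*((1/6)*13) = ((1/(133/9))*(-44))*(13/6) = ((1*(9/133))*(-44))*(13/6) = ((9/133)*(-44))*(13/6) = -396/133*13/6 = -858/133 ≈ -6.4511)
Z/o(-82, 196) = -858/133/(-33) = -858/133*(-1/33) = 26/133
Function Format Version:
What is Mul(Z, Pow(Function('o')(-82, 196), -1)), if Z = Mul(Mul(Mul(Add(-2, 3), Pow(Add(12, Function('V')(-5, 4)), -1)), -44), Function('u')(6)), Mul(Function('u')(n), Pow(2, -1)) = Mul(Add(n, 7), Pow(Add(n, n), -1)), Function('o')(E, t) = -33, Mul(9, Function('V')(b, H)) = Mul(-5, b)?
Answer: Rational(26, 133) ≈ 0.19549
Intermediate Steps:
Function('V')(b, H) = Mul(Rational(-5, 9), b) (Function('V')(b, H) = Mul(Rational(1, 9), Mul(-5, b)) = Mul(Rational(-5, 9), b))
Function('u')(n) = Mul(Pow(n, -1), Add(7, n)) (Function('u')(n) = Mul(2, Mul(Add(n, 7), Pow(Add(n, n), -1))) = Mul(2, Mul(Add(7, n), Pow(Mul(2, n), -1))) = Mul(2, Mul(Add(7, n), Mul(Rational(1, 2), Pow(n, -1)))) = Mul(2, Mul(Rational(1, 2), Pow(n, -1), Add(7, n))) = Mul(Pow(n, -1), Add(7, n)))
Z = Rational(-858, 133) (Z = Mul(Mul(Mul(Add(-2, 3), Pow(Add(12, Mul(Rational(-5, 9), -5)), -1)), -44), Mul(Pow(6, -1), Add(7, 6))) = Mul(Mul(Mul(1, Pow(Add(12, Rational(25, 9)), -1)), -44), Mul(Rational(1, 6), 13)) = Mul(Mul(Mul(1, Pow(Rational(133, 9), -1)), -44), Rational(13, 6)) = Mul(Mul(Mul(1, Rational(9, 133)), -44), Rational(13, 6)) = Mul(Mul(Rational(9, 133), -44), Rational(13, 6)) = Mul(Rational(-396, 133), Rational(13, 6)) = Rational(-858, 133) ≈ -6.4511)
Mul(Z, Pow(Function('o')(-82, 196), -1)) = Mul(Rational(-858, 133), Pow(-33, -1)) = Mul(Rational(-858, 133), Rational(-1, 33)) = Rational(26, 133)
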